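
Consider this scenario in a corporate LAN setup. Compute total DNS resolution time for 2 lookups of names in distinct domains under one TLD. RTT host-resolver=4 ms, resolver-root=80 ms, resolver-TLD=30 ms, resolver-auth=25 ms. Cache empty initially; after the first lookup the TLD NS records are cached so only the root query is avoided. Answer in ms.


Lookup 1 (cold cache): local + root + TLD + auth = 4 + 80 + 30 + 25 = 139 ms
Lookups 2..2 (TLD NS cached -> skip root; new domain -> still ask TLD and auth): local + TLD + auth = 4 + 30 + 25 = 59 ms each
Remaining 1 lookups: 1 * 59 = 59 ms
Total = 139 + 59 = 198 ms

198


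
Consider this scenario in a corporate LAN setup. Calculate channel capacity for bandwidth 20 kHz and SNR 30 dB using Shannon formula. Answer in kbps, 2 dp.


Given: B = 20 kHz, SNR = 30 dB
SNR linear = 10^(30/10) = 1000
1 + SNR = 1001
log2(1001) = 9.9672262588
C = 20 * 1000 * 9.9672262588 = 199344.5252 bps
C = 199.344525 kbps -> 199.34 kbps (2 dp)

199.34


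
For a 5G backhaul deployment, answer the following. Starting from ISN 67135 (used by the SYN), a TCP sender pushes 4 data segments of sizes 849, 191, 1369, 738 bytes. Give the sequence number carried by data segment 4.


The SYN occupies sequence number ISN = 67135, so the first data byte is ISN + 1 = 67136.
SEQ of data segment i = (ISN + 1) + sum of payload sizes of segments 1..i-1.
Segment 1: SEQ = 67136, payload = 849 bytes
Segment 2: SEQ = 67985, payload = 191 bytes
Segment 3: SEQ = 68176, payload = 1369 bytes
Segment 4: SEQ = 69545, payload = 738 bytes
SEQ of segment 4 = 67136 + 849 + 191 + 1369 = 69545

69545


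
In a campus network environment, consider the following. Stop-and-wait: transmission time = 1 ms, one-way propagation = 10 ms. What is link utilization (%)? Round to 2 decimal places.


Given: Ttrans = 1 ms, Tprop = 10 ms
RTT = 2 * Tprop = 2 * 10 = 20 ms
U = Ttrans / (Ttrans + RTT)
U = 1 / (1 + 20)
U = 1 / 21 = 0.047619
U% = 4.76%

4.76


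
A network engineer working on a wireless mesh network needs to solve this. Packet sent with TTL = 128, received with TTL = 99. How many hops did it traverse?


Given: initial TTL = 128, received TTL = 99
Hops = initial TTL - received TTL
Hops = 128 - 99 = 29

29


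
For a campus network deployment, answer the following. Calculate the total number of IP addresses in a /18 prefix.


Given: CIDR prefix /18
Host bits = 32 - 18 = 14
Total addresses = 2^14 = 16384

16384


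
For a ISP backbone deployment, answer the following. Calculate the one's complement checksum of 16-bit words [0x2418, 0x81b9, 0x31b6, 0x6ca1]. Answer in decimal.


Given words: [0x2418, 0x81b9, 0x31b6, 0x6ca1]
Step 1: Sum all words
Raw sum = 9240 + 33209 + 12726 + 27809 = 82984
Step 2: Fold carry: (17448 + 1) = 17449
One's complement = ~17449 & 0xFFFF = 48086

48086


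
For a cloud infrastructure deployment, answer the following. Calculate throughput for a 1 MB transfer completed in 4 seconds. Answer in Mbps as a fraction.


Given: file = 1 MB, time = 4 s
File in Mb = 1 * 8 = 8 Mb
Throughput = 8 / 4 Mbps
Throughput = 2 Mbps

2


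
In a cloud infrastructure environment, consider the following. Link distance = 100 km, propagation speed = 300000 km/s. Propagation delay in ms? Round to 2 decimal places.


Given: distance = 100 km, speed = 300000 km/s
Delay = distance / speed = 100 / 300000 seconds
Delay in ms = 100 * 1000 / 300000
Delay = 0.3333 ms
Rounded to 2 dp = 0.33 ms

0.33


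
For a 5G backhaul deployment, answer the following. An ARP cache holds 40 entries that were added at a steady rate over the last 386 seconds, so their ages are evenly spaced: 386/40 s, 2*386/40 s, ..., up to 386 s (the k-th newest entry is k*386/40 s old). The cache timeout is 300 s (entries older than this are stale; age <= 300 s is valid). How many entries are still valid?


Ages are k * 386/40 s for k = 1..40 (spacing = 9.6500 s).
Entry k is valid iff k * 386/40 <= 300 iff k <= 40 * 300 / 386 = 31.0881
n_valid = floor(31.0881) = 31
(n_stale = 40 - 31 = 9)

31


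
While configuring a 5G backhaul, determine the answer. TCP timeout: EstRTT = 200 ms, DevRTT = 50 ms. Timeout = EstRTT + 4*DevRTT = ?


Given: EstRTT = 200 ms, DevRTT = 50 ms
Timeout = EstRTT + 4 * DevRTT
4 * DevRTT = 4 * 50 = 200
Timeout = 200 + 200 = 400 ms

400


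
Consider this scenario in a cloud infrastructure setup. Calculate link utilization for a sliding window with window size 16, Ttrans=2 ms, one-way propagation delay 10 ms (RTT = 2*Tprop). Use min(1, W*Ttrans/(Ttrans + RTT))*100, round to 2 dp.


Given: W = 16, Ttrans = 2 ms, RTT = 20 ms (= 2 * Tprop, Tprop = 10 ms)
Cycle time = Ttrans + RTT = 2 + 20 = 22 ms (first packet sent until its ACK returns)
W * Ttrans = 16 * 2 = 32 ms of sending per cycle
W * Ttrans / (Ttrans + RTT) = 32 / 22 = 1.454545
U = min(1, 1.454545) = 1.000000
U% = 100.00%

100.00


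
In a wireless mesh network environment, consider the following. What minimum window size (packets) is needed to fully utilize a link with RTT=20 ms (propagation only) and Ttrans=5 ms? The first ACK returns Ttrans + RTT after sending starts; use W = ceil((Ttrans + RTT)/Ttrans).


Given: Ttrans = 5 ms, RTT = 20 ms (= 2 * Tprop, Tprop = 10 ms)
Time until first ACK returns = Ttrans + RTT = 5 + 20 = 25 ms
Need W * Ttrans >= Ttrans + RTT  ->  W >= (Ttrans + RTT) / Ttrans
(Ttrans + RTT) / Ttrans = 25 / 5 = 5
W_min = ceil(5) = 5

5


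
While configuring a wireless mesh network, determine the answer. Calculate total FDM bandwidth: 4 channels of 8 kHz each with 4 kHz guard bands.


Given: 4 channels, 8 kHz each, guard = 4 kHz
Channel bandwidth = 4 * 8 = 32 kHz
Guard bands = 3 gaps * 4 kHz = 12 kHz
Total = 32 + 12 = 44 kHz

44


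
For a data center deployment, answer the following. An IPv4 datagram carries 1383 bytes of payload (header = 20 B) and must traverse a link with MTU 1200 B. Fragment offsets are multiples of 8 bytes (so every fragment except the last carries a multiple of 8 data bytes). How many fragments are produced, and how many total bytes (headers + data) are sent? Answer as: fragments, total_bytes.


Max data per non-final fragment = floor((MTU - header)/8)*8 = floor((1200 - 20)/8)*8 = floor(1180/8)*8 = 1176 B
Final fragment needs no 8-byte alignment: it can carry up to MTU - header = 1180 B
Non-final fragments needed = ceil((payload - 1180) / 1176) = ceil(203/1176) = ceil(0.1726) = 1
Number of fragments = 1 + 1 = 2
Fragment sizes (data): 1 * 1176 B + 207 B (last, 207 <= 1180 OK)
Total bytes sent = payload + n_frags * header = 1383 + 2*20 = 1383 + 40 = 1423 B

2, 1423


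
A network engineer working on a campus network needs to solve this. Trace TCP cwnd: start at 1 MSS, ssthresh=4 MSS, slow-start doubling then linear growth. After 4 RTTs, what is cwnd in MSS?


RTT 0: cwnd = 1 MSS (initial)
RTT 1: cwnd = 2 MSS (slow start, doubled)
RTT 2: cwnd = 4 MSS (slow start, doubled)
RTT 3: cwnd = 5 MSS (congestion avoidance, +1)
RTT 4: cwnd = 6 MSS (congestion avoidance, +1)

6


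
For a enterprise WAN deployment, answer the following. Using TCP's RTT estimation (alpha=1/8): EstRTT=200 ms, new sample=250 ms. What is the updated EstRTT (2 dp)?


Given: EstRTT = 200 ms, SampleRTT = 250 ms, alpha = 1/8
New EstRTT = (1 - alpha) * EstRTT + alpha * SampleRTT
(7/8) * 200 = 175
(1/8) * 250 = 31.25
New EstRTT = 175 + 31.25 = 206.25 ms -> 206.25 ms (2 dp)

206.25


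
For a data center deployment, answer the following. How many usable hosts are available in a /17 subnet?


Given: subnet mask /17
Host bits = 32 - 17 = 15
Total addresses = 2^15 = 32768
Usable hosts = 32768 - 2 (network + broadcast) = 32766

32766


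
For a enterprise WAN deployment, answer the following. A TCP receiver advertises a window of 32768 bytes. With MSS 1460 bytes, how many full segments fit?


Given: RWND = 32768 bytes, MSS = 1460 bytes
Full segments = floor(RWND / MSS)
Full segments = floor(32768 / 1460)
Full segments = floor(22.4438) = 22

22


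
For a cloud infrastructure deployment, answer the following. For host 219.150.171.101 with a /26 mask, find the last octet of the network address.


Given: IP = 219.150.171.101, prefix = /26
Subnet mask = 255.255.255.192
Last octet of IP: 101
Last octet of mask: 192
Network last octet = 101 AND 192 = 64

64


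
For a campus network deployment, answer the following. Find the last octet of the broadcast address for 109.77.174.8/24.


Given: IP = 109.77.174.8, prefix = /24
Host bits = 32 - 24 = 8
Network last octet = 8 AND mask = 0
Host part size = 2^8 - 1 = 255
Broadcast last octet = 0 OR 255 = 255

255


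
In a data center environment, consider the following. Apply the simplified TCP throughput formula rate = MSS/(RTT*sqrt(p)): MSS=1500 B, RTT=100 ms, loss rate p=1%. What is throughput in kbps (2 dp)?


Given: MSS = 1500 bytes, RTT = 100 ms, loss = 1%
RTT in seconds = 100 / 1000 = 0.1
Loss rate = 1% = 0.01
sqrt(loss) = sqrt(0.01) = 0.1
Throughput (bytes/s) = 1500 / (0.1 * 0.1) = 150000.0000
Throughput (kbps) = 150000.0000 * 8 / 1000 = 1200.000000 -> 1200.00 kbps (2 dp)

1200.00


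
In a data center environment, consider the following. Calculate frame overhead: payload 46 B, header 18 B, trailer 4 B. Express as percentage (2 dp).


Given: payload = 46 B, header = 18 B, trailer = 4 B
Overhead bytes = header + trailer = 18 + 4 = 22
Total frame = payload + overhead = 46 + 22 = 68
Overhead % = 22 / 68 * 100 = 32.3529% -> 32.35% (2 dp)

32.35


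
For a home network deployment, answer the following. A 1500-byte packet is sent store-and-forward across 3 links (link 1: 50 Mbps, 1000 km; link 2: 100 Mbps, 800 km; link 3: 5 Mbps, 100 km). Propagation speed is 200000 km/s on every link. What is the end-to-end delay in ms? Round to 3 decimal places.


Packet = 1500 bytes = 12000 bits. Store-and-forward: sum (t_trans + t_prop) per link.
Link 1: t_trans = 12000/(50*10^6) s = 0.2400 ms; t_prop = 1000/200000 s = 5.0000 ms; subtotal = 5.2400 ms
Link 2: t_trans = 12000/(100*10^6) s = 0.1200 ms; t_prop = 800/200000 s = 4.0000 ms; subtotal = 4.1200 ms
Link 3: t_trans = 12000/(5*10^6) s = 2.4000 ms; t_prop = 100/200000 s = 0.5000 ms; subtotal = 2.9000 ms
End-to-end = 5.2400 + 4.1200 + 2.9000 = 12.2600 ms -> 12.260 ms (3 dp)

12.260


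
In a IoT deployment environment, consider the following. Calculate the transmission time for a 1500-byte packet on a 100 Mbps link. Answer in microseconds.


Given: packet = 1500 bytes, bandwidth = 100 Mbps
Packet in bits = 1500 * 8 = 12000 bits
Bandwidth = 100 * 10^6 = 100000000 bps
Time = 12000 / 100000000 seconds
Time in us = 12000 * 10^6 / 100000000 = 120

120


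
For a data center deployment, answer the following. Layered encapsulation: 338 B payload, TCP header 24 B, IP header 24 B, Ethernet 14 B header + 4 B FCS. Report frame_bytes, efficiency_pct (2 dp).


TCP segment = 338 + 24 = 362 B
IP packet = 362 + 24 = 386 B
Ethernet frame = 386 + 14 + 4 = 404 B
Efficiency = app / frame = 338 / 404 = 0.836634 = 83.6634% -> 83.66% (2 dp)

404, 83.66


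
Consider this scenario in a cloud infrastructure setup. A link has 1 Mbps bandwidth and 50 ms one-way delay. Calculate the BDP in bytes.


Given: bandwidth = 1 Mbps, delay = 50 ms
BDP in bits = 1 * 10^6 * 50 / 1000
BDP in bits = 50000
BDP in bytes = 50000 / 8 = 6250

6250


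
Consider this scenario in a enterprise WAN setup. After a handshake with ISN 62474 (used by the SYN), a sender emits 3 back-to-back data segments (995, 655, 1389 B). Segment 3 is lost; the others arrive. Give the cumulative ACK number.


SYN uses sequence number 62474; first data byte = ISN + 1 = 62475.
Segment 1: SEQ = 62475, len = 995 B, covers [62475, 63469]
Segment 2: SEQ = 63470, len = 655 B, covers [63470, 64124]
Segment 3: SEQ = 64125, len = 1389 B, covers [64125, 65513] [LOST]
In-order data received: bytes [62475, 64124] (segments 1..2).
Segment 3 missing -> gap begins at byte 64125.
Cumulative ACK = next expected in-order byte = 62475 + 995 + 655 = 64125

64125


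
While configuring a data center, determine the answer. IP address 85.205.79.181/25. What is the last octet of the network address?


Given: IP = 85.205.79.181, prefix = /25
Subnet mask = 255.255.255.128
Last octet of IP: 181
Last octet of mask: 128
Network last octet = 181 AND 128 = 128

128


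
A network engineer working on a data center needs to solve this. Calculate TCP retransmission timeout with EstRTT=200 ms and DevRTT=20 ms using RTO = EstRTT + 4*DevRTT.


Given: EstRTT = 200 ms, DevRTT = 20 ms
Timeout = EstRTT + 4 * DevRTT
4 * DevRTT = 4 * 20 = 80
Timeout = 200 + 80 = 280 ms

280


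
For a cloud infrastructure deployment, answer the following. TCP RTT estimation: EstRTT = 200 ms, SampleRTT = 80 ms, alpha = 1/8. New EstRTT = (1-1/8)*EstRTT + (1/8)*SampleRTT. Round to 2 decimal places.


Given: EstRTT = 200 ms, SampleRTT = 80 ms, alpha = 1/8
New EstRTT = (1 - alpha) * EstRTT + alpha * SampleRTT
(7/8) * 200 = 175
(1/8) * 80 = 10
New EstRTT = 175 + 10 = 185 ms -> 185.00 ms (2 dp)

185.00


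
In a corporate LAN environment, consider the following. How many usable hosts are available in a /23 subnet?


Given: subnet mask /23
Host bits = 32 - 23 = 9
Total addresses = 2^9 = 512
Usable hosts = 512 - 2 (network + broadcast) = 510

510


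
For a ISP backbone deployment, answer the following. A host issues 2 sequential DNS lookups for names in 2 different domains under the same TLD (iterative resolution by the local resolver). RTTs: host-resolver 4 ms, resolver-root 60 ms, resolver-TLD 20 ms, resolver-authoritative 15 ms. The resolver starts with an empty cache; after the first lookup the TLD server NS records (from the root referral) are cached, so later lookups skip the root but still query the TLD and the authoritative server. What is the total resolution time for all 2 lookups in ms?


Lookup 1 (cold cache): local + root + TLD + auth = 4 + 60 + 20 + 15 = 99 ms
Lookups 2..2 (TLD NS cached -> skip root; new domain -> still ask TLD and auth): local + TLD + auth = 4 + 20 + 15 = 39 ms each
Remaining 1 lookups: 1 * 39 = 39 ms
Total = 99 + 39 = 138 ms

138


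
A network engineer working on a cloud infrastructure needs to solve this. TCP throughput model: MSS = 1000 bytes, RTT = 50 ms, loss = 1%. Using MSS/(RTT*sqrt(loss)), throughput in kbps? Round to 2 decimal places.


Given: MSS = 1000 bytes, RTT = 50 ms, loss = 1%
RTT in seconds = 50 / 1000 = 0.05
Loss rate = 1% = 0.01
sqrt(loss) = sqrt(0.01) = 0.1
Throughput (bytes/s) = 1000 / (0.05 * 0.1) = 200000.0000
Throughput (kbps) = 200000.0000 * 8 / 1000 = 1600.000000 -> 1600.00 kbps (2 dp)

1600.00


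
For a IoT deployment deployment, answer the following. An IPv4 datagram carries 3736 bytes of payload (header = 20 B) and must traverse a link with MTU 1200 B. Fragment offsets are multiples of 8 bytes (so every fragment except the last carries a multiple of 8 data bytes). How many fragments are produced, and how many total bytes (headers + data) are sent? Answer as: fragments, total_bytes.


Max data per non-final fragment = floor((MTU - header)/8)*8 = floor((1200 - 20)/8)*8 = floor(1180/8)*8 = 1176 B
Final fragment needs no 8-byte alignment: it can carry up to MTU - header = 1180 B
Non-final fragments needed = ceil((payload - 1180) / 1176) = ceil(2556/1176) = ceil(2.1735) = 3
Number of fragments = 3 + 1 = 4
Fragment sizes (data): 3 * 1176 B + 208 B (last, 208 <= 1180 OK)
Total bytes sent = payload + n_frags * header = 3736 + 4*20 = 3736 + 80 = 3816 B

4, 3816


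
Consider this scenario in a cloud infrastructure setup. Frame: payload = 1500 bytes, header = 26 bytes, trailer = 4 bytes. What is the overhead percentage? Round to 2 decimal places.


Given: payload = 1500 B, header = 26 B, trailer = 4 B
Overhead bytes = header + trailer = 26 + 4 = 30
Total frame = payload + overhead = 1500 + 30 = 1530
Overhead % = 30 / 1530 * 100 = 1.9608% -> 1.96% (2 dp)

1.96


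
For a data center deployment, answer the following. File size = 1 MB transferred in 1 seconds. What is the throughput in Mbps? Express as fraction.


Given: file = 1 MB, time = 1 s
File in Mb = 1 * 8 = 8 Mb
Throughput = 8 / 1 Mbps
Throughput = 8 Mbps

8


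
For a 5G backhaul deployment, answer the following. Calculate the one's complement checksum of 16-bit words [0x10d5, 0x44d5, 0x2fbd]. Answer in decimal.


Given words: [0x10d5, 0x44d5, 0x2fbd]
Step 1: Sum all words
Raw sum = 4309 + 17621 + 12221 = 34151
One's complement = ~34151 & 0xFFFF = 31384

31384


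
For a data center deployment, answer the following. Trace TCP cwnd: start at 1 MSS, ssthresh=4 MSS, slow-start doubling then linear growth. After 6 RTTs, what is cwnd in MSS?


RTT 0: cwnd = 1 MSS (initial)
RTT 1: cwnd = 2 MSS (slow start, doubled)
RTT 2: cwnd = 4 MSS (slow start, doubled)
RTT 3: cwnd = 5 MSS (congestion avoidance, +1)
RTT 4: cwnd = 6 MSS (congestion avoidance, +1)
RTT 5: cwnd = 7 MSS (congestion avoidance, +1)
RTT 6: cwnd = 8 MSS (congestion avoidance, +1)

8


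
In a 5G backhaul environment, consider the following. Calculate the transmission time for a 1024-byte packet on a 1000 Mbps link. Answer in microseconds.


Given: packet = 1024 bytes, bandwidth = 1000 Mbps
Packet in bits = 1024 * 8 = 8192 bits
Bandwidth = 1000 * 10^6 = 1000000000 bps
Time = 8192 / 1000000000 seconds
Time in us = 8192 * 10^6 / 1000000000 = 8.192

8.192


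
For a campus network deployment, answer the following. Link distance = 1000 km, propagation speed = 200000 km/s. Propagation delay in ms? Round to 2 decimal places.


Given: distance = 1000 km, speed = 200000 km/s
Delay = distance / speed = 1000 / 200000 seconds
Delay in ms = 1000 * 1000 / 200000
Delay = 5.0000 ms
Rounded to 2 dp = 5.00 ms

5.00


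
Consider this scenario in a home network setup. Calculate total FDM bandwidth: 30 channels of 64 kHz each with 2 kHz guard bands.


Given: 30 channels, 64 kHz each, guard = 2 kHz
Channel bandwidth = 30 * 64 = 1920 kHz
Guard bands = 29 gaps * 2 kHz = 58 kHz
Total = 1920 + 58 = 1978 kHz

1978


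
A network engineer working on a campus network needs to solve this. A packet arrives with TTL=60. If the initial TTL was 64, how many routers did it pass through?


Given: initial TTL = 64, received TTL = 60
Hops = initial TTL - received TTL
Hops = 64 - 60 = 4

4


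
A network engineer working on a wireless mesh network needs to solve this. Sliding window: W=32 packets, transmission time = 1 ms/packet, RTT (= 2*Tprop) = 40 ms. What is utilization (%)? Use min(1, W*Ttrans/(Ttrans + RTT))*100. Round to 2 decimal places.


Given: W = 32, Ttrans = 1 ms, RTT = 40 ms (= 2 * Tprop, Tprop = 20 ms)
Cycle time = Ttrans + RTT = 1 + 40 = 41 ms (first packet sent until its ACK returns)
W * Ttrans = 32 * 1 = 32 ms of sending per cycle
W * Ttrans / (Ttrans + RTT) = 32 / 41 = 0.780488
U = min(1, 0.780488) = 0.780488
U% = 78.05%

78.05


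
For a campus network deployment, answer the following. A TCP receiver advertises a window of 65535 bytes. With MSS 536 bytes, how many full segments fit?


Given: RWND = 65535 bytes, MSS = 536 bytes
Full segments = floor(RWND / MSS)
Full segments = floor(65535 / 536)
Full segments = floor(122.2668) = 122

122


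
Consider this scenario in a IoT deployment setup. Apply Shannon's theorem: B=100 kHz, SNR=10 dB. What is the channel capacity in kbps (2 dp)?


Given: B = 100 kHz, SNR = 10 dB
SNR linear = 10^(10/10) = 10
1 + SNR = 11
log2(11) = 3.4594316186
C = 100 * 1000 * 3.4594316186 = 345943.1619 bps
C = 345.943162 kbps -> 345.94 kbps (2 dp)

345.94


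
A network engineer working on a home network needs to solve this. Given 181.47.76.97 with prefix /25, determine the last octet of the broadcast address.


Given: IP = 181.47.76.97, prefix = /25
Host bits = 32 - 25 = 7
Network last octet = 97 AND mask = 0
Host part size = 2^7 - 1 = 127
Broadcast last octet = 0 OR 127 = 127

127


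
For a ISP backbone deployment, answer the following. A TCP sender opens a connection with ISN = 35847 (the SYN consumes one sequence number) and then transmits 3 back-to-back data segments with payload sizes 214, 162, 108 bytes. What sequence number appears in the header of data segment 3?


The SYN occupies sequence number ISN = 35847, so the first data byte is ISN + 1 = 35848.
SEQ of data segment i = (ISN + 1) + sum of payload sizes of segments 1..i-1.
Segment 1: SEQ = 35848, payload = 214 bytes
Segment 2: SEQ = 36062, payload = 162 bytes
Segment 3: SEQ = 36224, payload = 108 bytes
SEQ of segment 3 = 35848 + 214 + 162 = 36224

36224


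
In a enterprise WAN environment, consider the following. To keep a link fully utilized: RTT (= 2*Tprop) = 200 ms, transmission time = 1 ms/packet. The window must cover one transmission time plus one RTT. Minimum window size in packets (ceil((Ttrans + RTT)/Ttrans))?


Given: Ttrans = 1 ms, RTT = 200 ms (= 2 * Tprop, Tprop = 100 ms)
Time until first ACK returns = Ttrans + RTT = 1 + 200 = 201 ms
Need W * Ttrans >= Ttrans + RTT  ->  W >= (Ttrans + RTT) / Ttrans
(Ttrans + RTT) / Ttrans = 201 / 1 = 201
W_min = ceil(201) = 201

201


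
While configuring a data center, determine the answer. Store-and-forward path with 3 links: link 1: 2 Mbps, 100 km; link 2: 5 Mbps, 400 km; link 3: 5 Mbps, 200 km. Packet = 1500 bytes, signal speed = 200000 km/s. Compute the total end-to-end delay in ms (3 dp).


Packet = 1500 bytes = 12000 bits. Store-and-forward: sum (t_trans + t_prop) per link.
Link 1: t_trans = 12000/(2*10^6) s = 6.0000 ms; t_prop = 100/200000 s = 0.5000 ms; subtotal = 6.5000 ms
Link 2: t_trans = 12000/(5*10^6) s = 2.4000 ms; t_prop = 400/200000 s = 2.0000 ms; subtotal = 4.4000 ms
Link 3: t_trans = 12000/(5*10^6) s = 2.4000 ms; t_prop = 200/200000 s = 1.0000 ms; subtotal = 3.4000 ms
End-to-end = 6.5000 + 4.4000 + 3.4000 = 14.3000 ms -> 14.300 ms (3 dp)

14.300


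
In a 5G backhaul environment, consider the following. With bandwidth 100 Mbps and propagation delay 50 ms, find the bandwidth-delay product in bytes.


Given: bandwidth = 100 Mbps, delay = 50 ms
BDP in bits = 100 * 10^6 * 50 / 1000
BDP in bits = 5000000
BDP in bytes = 5000000 / 8 = 625000

625000


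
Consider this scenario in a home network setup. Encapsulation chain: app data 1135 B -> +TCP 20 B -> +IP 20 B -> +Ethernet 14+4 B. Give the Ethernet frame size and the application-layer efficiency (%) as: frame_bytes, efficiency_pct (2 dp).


TCP segment = 1135 + 20 = 1155 B
IP packet = 1155 + 20 = 1175 B
Ethernet frame = 1175 + 14 + 4 = 1193 B
Efficiency = app / frame = 1135 / 1193 = 0.951383 = 95.1383% -> 95.14% (2 dp)

1193, 95.14


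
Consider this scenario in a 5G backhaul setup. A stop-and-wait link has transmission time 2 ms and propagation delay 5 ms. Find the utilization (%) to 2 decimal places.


Given: Ttrans = 2 ms, Tprop = 5 ms
RTT = 2 * Tprop = 2 * 5 = 10 ms
U = Ttrans / (Ttrans + RTT)
U = 2 / (2 + 10)
U = 2 / 12 = 0.166667
U% = 16.67%

16.67


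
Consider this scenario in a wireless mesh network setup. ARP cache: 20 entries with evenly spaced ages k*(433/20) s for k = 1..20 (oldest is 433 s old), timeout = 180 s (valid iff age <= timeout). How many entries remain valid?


Ages are k * 433/20 s for k = 1..20 (spacing = 21.6500 s).
Entry k is valid iff k * 433/20 <= 180 iff k <= 20 * 180 / 433 = 8.3141
n_valid = floor(8.3141) = 8
(n_stale = 20 - 8 = 12)

8


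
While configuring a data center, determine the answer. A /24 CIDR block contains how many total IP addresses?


Given: CIDR prefix /24
Host bits = 32 - 24 = 8
Total addresses = 2^8 = 256

256


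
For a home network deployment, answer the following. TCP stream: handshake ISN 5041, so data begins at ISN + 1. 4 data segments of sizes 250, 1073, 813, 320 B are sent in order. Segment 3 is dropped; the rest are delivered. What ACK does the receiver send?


SYN uses sequence number 5041; first data byte = ISN + 1 = 5042.
Segment 1: SEQ = 5042, len = 250 B, covers [5042, 5291]
Segment 2: SEQ = 5292, len = 1073 B, covers [5292, 6364]
Segment 3: SEQ = 6365, len = 813 B, covers [6365, 7177] [LOST]
Segment 4: SEQ = 7178, len = 320 B, covers [7178, 7497]
In-order data received: bytes [5042, 6364] (segments 1..2).
Segment 3 missing -> gap begins at byte 6365; later segments buffered out of order.
Cumulative ACK = next expected in-order byte = 5042 + 250 + 1073 = 6365

6365


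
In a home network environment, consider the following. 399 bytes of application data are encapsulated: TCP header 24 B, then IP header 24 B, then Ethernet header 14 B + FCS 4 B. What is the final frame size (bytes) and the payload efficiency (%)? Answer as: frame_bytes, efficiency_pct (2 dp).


TCP segment = 399 + 24 = 423 B
IP packet = 423 + 24 = 447 B
Ethernet frame = 447 + 14 + 4 = 465 B
Efficiency = app / frame = 399 / 465 = 0.858065 = 85.8065% -> 85.81% (2 dp)

465, 85.81


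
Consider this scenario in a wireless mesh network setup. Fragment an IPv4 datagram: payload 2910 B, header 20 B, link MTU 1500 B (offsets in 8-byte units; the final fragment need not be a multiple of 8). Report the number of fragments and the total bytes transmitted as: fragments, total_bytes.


Max data per non-final fragment = floor((MTU - header)/8)*8 = floor((1500 - 20)/8)*8 = floor(1480/8)*8 = 1480 B
Final fragment needs no 8-byte alignment: it can carry up to MTU - header = 1480 B
Non-final fragments needed = ceil((payload - 1480) / 1480) = ceil(1430/1480) = ceil(0.9662) = 1
Number of fragments = 1 + 1 = 2
Fragment sizes (data): 1 * 1480 B + 1430 B (last, 1430 <= 1480 OK)
Total bytes sent = payload + n_frags * header = 2910 + 2*20 = 2910 + 40 = 2950 B

2, 2950


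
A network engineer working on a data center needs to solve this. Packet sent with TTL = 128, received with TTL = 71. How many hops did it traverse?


Given: initial TTL = 128, received TTL = 71
Hops = initial TTL - received TTL
Hops = 128 - 71 = 57

57


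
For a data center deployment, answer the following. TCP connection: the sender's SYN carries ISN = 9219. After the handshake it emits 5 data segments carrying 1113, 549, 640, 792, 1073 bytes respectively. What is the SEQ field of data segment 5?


The SYN occupies sequence number ISN = 9219, so the first data byte is ISN + 1 = 9220.
SEQ of data segment i = (ISN + 1) + sum of payload sizes of segments 1..i-1.
Segment 1: SEQ = 9220, payload = 1113 bytes
Segment 2: SEQ = 10333, payload = 549 bytes
Segment 3: SEQ = 10882, payload = 640 bytes
Segment 4: SEQ = 11522, payload = 792 bytes
Segment 5: SEQ = 12314, payload = 1073 bytes
SEQ of segment 5 = 9220 + 1113 + 549 + 640 + 792 = 12314

12314


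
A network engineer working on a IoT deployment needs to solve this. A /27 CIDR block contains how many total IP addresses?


Given: CIDR prefix /27
Host bits = 32 - 27 = 5
Total addresses = 2^5 = 32

32


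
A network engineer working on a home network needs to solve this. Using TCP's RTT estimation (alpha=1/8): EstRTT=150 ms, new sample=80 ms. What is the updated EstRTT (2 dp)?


Given: EstRTT = 150 ms, SampleRTT = 80 ms, alpha = 1/8
New EstRTT = (1 - alpha) * EstRTT + alpha * SampleRTT
(7/8) * 150 = 131.25
(1/8) * 80 = 10
New EstRTT = 131.25 + 10 = 141.25 ms -> 141.25 ms (2 dp)

141.25


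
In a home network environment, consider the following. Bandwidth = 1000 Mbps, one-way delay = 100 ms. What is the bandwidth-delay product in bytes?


Given: bandwidth = 1000 Mbps, delay = 100 ms
BDP in bits = 1000 * 10^6 * 100 / 1000
BDP in bits = 100000000
BDP in bytes = 100000000 / 8 = 12500000

12500000


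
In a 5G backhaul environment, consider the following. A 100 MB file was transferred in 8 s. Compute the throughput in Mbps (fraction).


Given: file = 100 MB, time = 8 s
File in Mb = 100 * 8 = 800 Mb
Throughput = 800 / 8 Mbps
Throughput = 100 Mbps

100


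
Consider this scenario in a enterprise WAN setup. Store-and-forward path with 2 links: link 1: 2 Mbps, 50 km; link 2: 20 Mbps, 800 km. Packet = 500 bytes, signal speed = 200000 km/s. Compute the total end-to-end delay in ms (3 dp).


Packet = 500 bytes = 4000 bits. Store-and-forward: sum (t_trans + t_prop) per link.
Link 1: t_trans = 4000/(2*10^6) s = 2.0000 ms; t_prop = 50/200000 s = 0.2500 ms; subtotal = 2.2500 ms
Link 2: t_trans = 4000/(20*10^6) s = 0.2000 ms; t_prop = 800/200000 s = 4.0000 ms; subtotal = 4.2000 ms
End-to-end = 2.2500 + 4.2000 = 6.4500 ms -> 6.450 ms (3 dp)

6.450


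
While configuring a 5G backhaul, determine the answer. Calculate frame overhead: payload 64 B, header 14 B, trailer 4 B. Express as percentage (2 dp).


Given: payload = 64 B, header = 14 B, trailer = 4 B
Overhead bytes = header + trailer = 14 + 4 = 18
Total frame = payload + overhead = 64 + 18 = 82
Overhead % = 18 / 82 * 100 = 21.9512% -> 21.95% (2 dp)

21.95


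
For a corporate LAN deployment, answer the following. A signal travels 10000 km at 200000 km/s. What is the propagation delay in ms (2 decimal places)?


Given: distance = 10000 km, speed = 200000 km/s
Delay = distance / speed = 10000 / 200000 seconds
Delay in ms = 10000 * 1000 / 200000
Delay = 50.0000 ms
Rounded to 2 dp = 50.00 ms

50.00


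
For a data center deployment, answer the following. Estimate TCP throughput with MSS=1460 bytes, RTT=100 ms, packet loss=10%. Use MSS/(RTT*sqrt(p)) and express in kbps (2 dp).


Given: MSS = 1460 bytes, RTT = 100 ms, loss = 10%
RTT in seconds = 100 / 1000 = 0.1
Loss rate = 10% = 0.1
sqrt(loss) = sqrt(0.1) = 0.316227766017
Throughput (bytes/s) = 1460 / (0.1 * 0.316227766017) = 46169.2538
Throughput (kbps) = 46169.2538 * 8 / 1000 = 369.354031 -> 369.35 kbps (2 dp)

369.35


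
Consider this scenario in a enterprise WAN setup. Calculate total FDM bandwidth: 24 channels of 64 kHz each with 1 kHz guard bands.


Given: 24 channels, 64 kHz each, guard = 1 kHz
Channel bandwidth = 24 * 64 = 1536 kHz
Guard bands = 23 gaps * 1 kHz = 23 kHz
Total = 1536 + 23 = 1559 kHz

1559


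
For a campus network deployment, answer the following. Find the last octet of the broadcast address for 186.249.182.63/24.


Given: IP = 186.249.182.63, prefix = /24
Host bits = 32 - 24 = 8
Network last octet = 63 AND mask = 0
Host part size = 2^8 - 1 = 255
Broadcast last octet = 0 OR 255 = 255

255


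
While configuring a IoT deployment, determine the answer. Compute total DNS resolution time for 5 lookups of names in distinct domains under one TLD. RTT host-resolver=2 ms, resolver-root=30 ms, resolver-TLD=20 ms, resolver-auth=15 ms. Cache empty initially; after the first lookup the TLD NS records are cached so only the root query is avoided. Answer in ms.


Lookup 1 (cold cache): local + root + TLD + auth = 2 + 30 + 20 + 15 = 67 ms
Lookups 2..5 (TLD NS cached -> skip root; new domain -> still ask TLD and auth): local + TLD + auth = 2 + 20 + 15 = 37 ms each
Remaining 4 lookups: 4 * 37 = 148 ms
Total = 67 + 148 = 215 ms

215


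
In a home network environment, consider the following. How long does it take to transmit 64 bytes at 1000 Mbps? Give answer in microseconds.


Given: packet = 64 bytes, bandwidth = 1000 Mbps
Packet in bits = 64 * 8 = 512 bits
Bandwidth = 1000 * 10^6 = 1000000000 bps
Time = 512 / 1000000000 seconds
Time in us = 512 * 10^6 / 1000000000 = 0.512

0.512


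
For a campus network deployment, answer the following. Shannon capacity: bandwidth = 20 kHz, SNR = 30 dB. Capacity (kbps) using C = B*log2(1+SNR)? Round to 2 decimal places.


Given: B = 20 kHz, SNR = 30 dB
SNR linear = 10^(30/10) = 1000
1 + SNR = 1001
log2(1001) = 9.9672262588
C = 20 * 1000 * 9.9672262588 = 199344.5252 bps
C = 199.344525 kbps -> 199.34 kbps (2 dp)

199.34


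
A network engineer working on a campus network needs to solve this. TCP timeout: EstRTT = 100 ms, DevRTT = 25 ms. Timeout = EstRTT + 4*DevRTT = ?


Given: EstRTT = 100 ms, DevRTT = 25 ms
Timeout = EstRTT + 4 * DevRTT
4 * DevRTT = 4 * 25 = 100
Timeout = 100 + 100 = 200 ms

200


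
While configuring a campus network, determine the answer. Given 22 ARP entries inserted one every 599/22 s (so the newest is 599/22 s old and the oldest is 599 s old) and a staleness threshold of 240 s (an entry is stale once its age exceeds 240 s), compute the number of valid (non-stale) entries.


Ages are k * 599/22 s for k = 1..22 (spacing = 27.2273 s).
Entry k is valid iff k * 599/22 <= 240 iff k <= 22 * 240 / 599 = 8.8147
n_valid = floor(8.8147) = 8
(n_stale = 22 - 8 = 14)

8


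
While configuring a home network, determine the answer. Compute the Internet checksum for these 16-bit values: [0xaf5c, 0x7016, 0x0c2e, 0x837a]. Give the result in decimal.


Given words: [0xaf5c, 0x7016, 0x0c2e, 0x837a]
Step 1: Sum all words
Raw sum = 44892 + 28694 + 3118 + 33658 = 110362
Step 2: Fold carry: (44826 + 1) = 44827
One's complement = ~44827 & 0xFFFF = 20708

20708


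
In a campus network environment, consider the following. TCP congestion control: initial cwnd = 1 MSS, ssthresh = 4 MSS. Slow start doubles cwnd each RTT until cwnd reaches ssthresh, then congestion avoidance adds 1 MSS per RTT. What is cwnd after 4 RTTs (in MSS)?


RTT 0: cwnd = 1 MSS (initial)
RTT 1: cwnd = 2 MSS (slow start, doubled)
RTT 2: cwnd = 4 MSS (slow start, doubled)
RTT 3: cwnd = 5 MSS (congestion avoidance, +1)
RTT 4: cwnd = 6 MSS (congestion avoidance, +1)

6


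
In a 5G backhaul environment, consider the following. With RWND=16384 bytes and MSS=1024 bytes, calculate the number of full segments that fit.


Given: RWND = 16384 bytes, MSS = 1024 bytes
Full segments = floor(RWND / MSS)
Full segments = floor(16384 / 1024)
Full segments = floor(16.0) = 16

16


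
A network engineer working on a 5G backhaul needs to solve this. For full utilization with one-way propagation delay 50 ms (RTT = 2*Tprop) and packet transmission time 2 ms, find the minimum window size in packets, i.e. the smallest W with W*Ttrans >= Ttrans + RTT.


Given: Ttrans = 2 ms, RTT = 100 ms (= 2 * Tprop, Tprop = 50 ms)
Time until first ACK returns = Ttrans + RTT = 2 + 100 = 102 ms
Need W * Ttrans >= Ttrans + RTT  ->  W >= (Ttrans + RTT) / Ttrans
(Ttrans + RTT) / Ttrans = 102 / 2 = 51
W_min = ceil(51) = 51

51


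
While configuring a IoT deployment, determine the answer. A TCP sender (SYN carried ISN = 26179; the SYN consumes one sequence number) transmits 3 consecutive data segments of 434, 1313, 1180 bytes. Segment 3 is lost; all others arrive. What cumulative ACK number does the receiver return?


SYN uses sequence number 26179; first data byte = ISN + 1 = 26180.
Segment 1: SEQ = 26180, len = 434 B, covers [26180, 26613]
Segment 2: SEQ = 26614, len = 1313 B, covers [26614, 27926]
Segment 3: SEQ = 27927, len = 1180 B, covers [27927, 29106] [LOST]
In-order data received: bytes [26180, 27926] (segments 1..2).
Segment 3 missing -> gap begins at byte 27927.
Cumulative ACK = next expected in-order byte = 26180 + 434 + 1313 = 27927

27927


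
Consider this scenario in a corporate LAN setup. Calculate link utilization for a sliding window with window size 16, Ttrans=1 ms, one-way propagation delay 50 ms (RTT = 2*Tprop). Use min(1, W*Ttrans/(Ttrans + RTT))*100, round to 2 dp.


Given: W = 16, Ttrans = 1 ms, RTT = 100 ms (= 2 * Tprop, Tprop = 50 ms)
Cycle time = Ttrans + RTT = 1 + 100 = 101 ms (first packet sent until its ACK returns)
W * Ttrans = 16 * 1 = 16 ms of sending per cycle
W * Ttrans / (Ttrans + RTT) = 16 / 101 = 0.158416
U = min(1, 0.158416) = 0.158416
U% = 15.84%

15.84


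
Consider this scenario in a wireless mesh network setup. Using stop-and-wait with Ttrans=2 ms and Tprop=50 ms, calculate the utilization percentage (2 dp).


Given: Ttrans = 2 ms, Tprop = 50 ms
RTT = 2 * Tprop = 2 * 50 = 100 ms
U = Ttrans / (Ttrans + RTT)
U = 2 / (2 + 100)
U = 2 / 102 = 0.019608
U% = 1.96%

1.96


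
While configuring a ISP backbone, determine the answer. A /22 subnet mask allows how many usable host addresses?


Given: subnet mask /22
Host bits = 32 - 22 = 10
Total addresses = 2^10 = 1024
Usable hosts = 1024 - 2 (network + broadcast) = 1022

1022


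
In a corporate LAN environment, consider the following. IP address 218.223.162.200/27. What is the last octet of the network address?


Given: IP = 218.223.162.200, prefix = /27
Subnet mask = 255.255.255.224
Last octet of IP: 200
Last octet of mask: 224
Network last octet = 200 AND 224 = 192

192


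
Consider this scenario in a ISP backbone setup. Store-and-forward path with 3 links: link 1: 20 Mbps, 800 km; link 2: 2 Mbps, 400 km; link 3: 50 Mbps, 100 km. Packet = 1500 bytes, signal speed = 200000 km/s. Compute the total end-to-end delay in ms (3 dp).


Packet = 1500 bytes = 12000 bits. Store-and-forward: sum (t_trans + t_prop) per link.
Link 1: t_trans = 12000/(20*10^6) s = 0.6000 ms; t_prop = 800/200000 s = 4.0000 ms; subtotal = 4.6000 ms
Link 2: t_trans = 12000/(2*10^6) s = 6.0000 ms; t_prop = 400/200000 s = 2.0000 ms; subtotal = 8.0000 ms
Link 3: t_trans = 12000/(50*10^6) s = 0.2400 ms; t_prop = 100/200000 s = 0.5000 ms; subtotal = 0.7400 ms
End-to-end = 4.6000 + 8.0000 + 0.7400 = 13.3400 ms -> 13.340 ms (3 dp)

13.340


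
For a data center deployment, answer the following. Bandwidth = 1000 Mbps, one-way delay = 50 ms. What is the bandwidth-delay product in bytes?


Given: bandwidth = 1000 Mbps, delay = 50 ms
BDP in bits = 1000 * 10^6 * 50 / 1000
BDP in bits = 50000000
BDP in bytes = 50000000 / 8 = 6250000

6250000


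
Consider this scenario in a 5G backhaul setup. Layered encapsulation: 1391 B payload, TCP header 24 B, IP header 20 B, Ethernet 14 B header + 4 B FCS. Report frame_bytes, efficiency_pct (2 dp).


TCP segment = 1391 + 24 = 1415 B
IP packet = 1415 + 20 = 1435 B
Ethernet frame = 1435 + 14 + 4 = 1453 B
Efficiency = app / frame = 1391 / 1453 = 0.957330 = 95.7330% -> 95.73% (2 dp)

1453, 95.73


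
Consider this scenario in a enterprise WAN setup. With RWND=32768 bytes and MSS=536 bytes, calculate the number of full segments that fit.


Given: RWND = 32768 bytes, MSS = 536 bytes
Full segments = floor(RWND / MSS)
Full segments = floor(32768 / 536)
Full segments = floor(61.1343) = 61

61


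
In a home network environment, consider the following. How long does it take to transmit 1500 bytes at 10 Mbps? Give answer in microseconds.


Given: packet = 1500 bytes, bandwidth = 10 Mbps
Packet in bits = 1500 * 8 = 12000 bits
Bandwidth = 10 * 10^6 = 10000000 bps
Time = 12000 / 10000000 seconds
Time in us = 12000 * 10^6 / 10000000 = 1200

1200


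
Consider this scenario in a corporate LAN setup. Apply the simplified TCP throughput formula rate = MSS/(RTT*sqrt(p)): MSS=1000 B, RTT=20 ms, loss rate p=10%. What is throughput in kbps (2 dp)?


Given: MSS = 1000 bytes, RTT = 20 ms, loss = 10%
RTT in seconds = 20 / 1000 = 0.02
Loss rate = 10% = 0.1
sqrt(loss) = sqrt(0.1) = 0.316227766017
Throughput (bytes/s) = 1000 / (0.02 * 0.316227766017) = 158113.8830
Throughput (kbps) = 158113.8830 * 8 / 1000 = 1264.911064 -> 1264.91 kbps (2 dp)

1264.91


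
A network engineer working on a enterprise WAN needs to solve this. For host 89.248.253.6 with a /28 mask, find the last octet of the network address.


Given: IP = 89.248.253.6, prefix = /28
Subnet mask = 255.255.255.240
Last octet of IP: 6
Last octet of mask: 240
Network last octet = 6 AND 240 = 0

0


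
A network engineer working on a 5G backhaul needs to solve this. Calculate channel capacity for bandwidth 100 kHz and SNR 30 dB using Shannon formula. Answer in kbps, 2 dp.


Given: B = 100 kHz, SNR = 30 dB
SNR linear = 10^(30/10) = 1000
1 + SNR = 1001
log2(1001) = 9.9672262588
C = 100 * 1000 * 9.9672262588 = 996722.6259 bps
C = 996.722626 kbps -> 996.72 kbps (2 dp)

996.72


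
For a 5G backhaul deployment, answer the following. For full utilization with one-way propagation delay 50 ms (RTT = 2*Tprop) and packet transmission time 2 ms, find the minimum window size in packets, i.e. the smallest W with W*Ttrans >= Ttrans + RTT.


Given: Ttrans = 2 ms, RTT = 100 ms (= 2 * Tprop, Tprop = 50 ms)
Time until first ACK returns = Ttrans + RTT = 2 + 100 = 102 ms
Need W * Ttrans >= Ttrans + RTT  ->  W >= (Ttrans + RTT) / Ttrans
(Ttrans + RTT) / Ttrans = 102 / 2 = 51
W_min = ceil(51) = 51

51


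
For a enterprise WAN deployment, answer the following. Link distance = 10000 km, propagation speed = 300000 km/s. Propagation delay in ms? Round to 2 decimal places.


Given: distance = 10000 km, speed = 300000 km/s
Delay = distance / speed = 10000 / 300000 seconds
Delay in ms = 10000 * 1000 / 300000
Delay = 33.3333 ms
Rounded to 2 dp = 33.33 ms

33.33
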